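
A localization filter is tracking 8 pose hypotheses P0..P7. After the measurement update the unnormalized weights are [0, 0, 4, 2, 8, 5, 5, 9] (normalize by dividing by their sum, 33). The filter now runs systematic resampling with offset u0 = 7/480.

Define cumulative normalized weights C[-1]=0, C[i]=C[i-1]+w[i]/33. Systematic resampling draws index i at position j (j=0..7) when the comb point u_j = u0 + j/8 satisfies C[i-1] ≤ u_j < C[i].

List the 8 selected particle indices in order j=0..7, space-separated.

C = [0, 0, 4/33, 2/11, 14/33, 19/33, 8/11, 1]
j=0: u_0=7/480 ∈ [0, 4/33) → index 2
j=1: u_1=67/480 ∈ [4/33, 2/11) → index 3
j=2: u_2=127/480 ∈ [2/11, 14/33) → index 4
j=3: u_3=187/480 ∈ [2/11, 14/33) → index 4
j=4: u_4=247/480 ∈ [14/33, 19/33) → index 5
j=5: u_5=307/480 ∈ [19/33, 8/11) → index 6
j=6: u_6=367/480 ∈ [8/11, 1) → index 7
j=7: u_7=427/480 ∈ [8/11, 1) → index 7

2 3 4 4 5 6 7 7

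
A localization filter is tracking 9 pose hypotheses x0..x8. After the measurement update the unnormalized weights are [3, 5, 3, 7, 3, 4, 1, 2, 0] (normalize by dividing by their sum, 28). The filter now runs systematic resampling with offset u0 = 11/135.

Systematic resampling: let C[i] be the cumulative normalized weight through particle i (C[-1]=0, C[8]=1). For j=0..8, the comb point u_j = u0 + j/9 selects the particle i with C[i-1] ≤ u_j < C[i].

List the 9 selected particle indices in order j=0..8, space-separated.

0 1 2 3 3 3 4 5 7

C = [3/28, 2/7, 11/28, 9/14, 3/4, 25/28, 13/14, 1, 1]
j=0: u_0=11/135 ∈ [0, 3/28) → index 0
j=1: u_1=26/135 ∈ [3/28, 2/7) → index 1
j=2: u_2=41/135 ∈ [2/7, 11/28) → index 2
j=3: u_3=56/135 ∈ [11/28, 9/14) → index 3
j=4: u_4=71/135 ∈ [11/28, 9/14) → index 3
j=5: u_5=86/135 ∈ [11/28, 9/14) → index 3
j=6: u_6=101/135 ∈ [9/14, 3/4) → index 4
j=7: u_7=116/135 ∈ [3/4, 25/28) → index 5
j=8: u_8=131/135 ∈ [13/14, 1) → index 7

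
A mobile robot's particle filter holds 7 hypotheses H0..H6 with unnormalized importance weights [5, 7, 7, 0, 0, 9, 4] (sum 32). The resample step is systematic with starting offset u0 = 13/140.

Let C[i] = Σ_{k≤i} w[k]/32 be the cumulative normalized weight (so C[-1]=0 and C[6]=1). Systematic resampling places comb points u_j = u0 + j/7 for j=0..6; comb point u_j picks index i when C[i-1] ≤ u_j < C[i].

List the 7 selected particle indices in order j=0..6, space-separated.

0 1 2 2 5 5 6

C = [5/32, 3/8, 19/32, 19/32, 19/32, 7/8, 1]
j=0: u_0=13/140 ∈ [0, 5/32) → index 0
j=1: u_1=33/140 ∈ [5/32, 3/8) → index 1
j=2: u_2=53/140 ∈ [3/8, 19/32) → index 2
j=3: u_3=73/140 ∈ [3/8, 19/32) → index 2
j=4: u_4=93/140 ∈ [19/32, 7/8) → index 5
j=5: u_5=113/140 ∈ [19/32, 7/8) → index 5
j=6: u_6=19/20 ∈ [7/8, 1) → index 6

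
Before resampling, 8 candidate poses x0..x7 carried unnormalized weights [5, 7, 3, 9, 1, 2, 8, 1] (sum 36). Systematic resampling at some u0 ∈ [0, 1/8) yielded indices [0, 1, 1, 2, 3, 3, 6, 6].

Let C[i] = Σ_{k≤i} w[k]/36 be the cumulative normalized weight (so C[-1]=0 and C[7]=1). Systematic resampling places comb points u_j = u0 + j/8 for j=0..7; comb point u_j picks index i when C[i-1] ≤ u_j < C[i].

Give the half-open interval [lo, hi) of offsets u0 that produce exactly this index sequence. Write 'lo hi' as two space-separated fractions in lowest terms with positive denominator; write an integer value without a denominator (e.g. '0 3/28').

C = [5/36, 1/3, 5/12, 2/3, 25/36, 3/4, 35/36, 1]
j=0 picked index 0: u0 ∈ [0, 5/36)
j=1 picked index 1: u0 ∈ [1/72, 5/24)
j=2 picked index 1: u0 ∈ [-1/9, 1/12)
j=3 picked index 2: u0 ∈ [-1/24, 1/24)
j=4 picked index 3: u0 ∈ [-1/12, 1/6)
j=5 picked index 3: u0 ∈ [-5/24, 1/24)
j=6 picked index 6: u0 ∈ [0, 2/9)
j=7 picked index 6: u0 ∈ [-1/8, 7/72)
intersection: [1/72, 1/24)

1/72 1/24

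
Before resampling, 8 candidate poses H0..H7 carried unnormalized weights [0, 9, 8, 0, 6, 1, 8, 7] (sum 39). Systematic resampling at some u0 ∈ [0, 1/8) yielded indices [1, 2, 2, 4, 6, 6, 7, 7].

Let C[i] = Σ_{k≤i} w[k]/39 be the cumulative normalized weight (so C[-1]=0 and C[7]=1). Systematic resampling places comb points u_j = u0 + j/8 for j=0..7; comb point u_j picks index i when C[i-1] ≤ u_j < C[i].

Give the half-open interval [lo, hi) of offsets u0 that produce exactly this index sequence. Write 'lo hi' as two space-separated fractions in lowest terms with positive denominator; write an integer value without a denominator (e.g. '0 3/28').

3/26 1/8

C = [0, 3/13, 17/39, 17/39, 23/39, 8/13, 32/39, 1]
j=0 picked index 1: u0 ∈ [0, 3/13)
j=1 picked index 2: u0 ∈ [11/104, 97/312)
j=2 picked index 2: u0 ∈ [-1/52, 29/156)
j=3 picked index 4: u0 ∈ [19/312, 67/312)
j=4 picked index 6: u0 ∈ [3/26, 25/78)
j=5 picked index 6: u0 ∈ [-1/104, 61/312)
j=6 picked index 7: u0 ∈ [11/156, 1/4)
j=7 picked index 7: u0 ∈ [-17/312, 1/8)
intersection: [3/26, 1/8)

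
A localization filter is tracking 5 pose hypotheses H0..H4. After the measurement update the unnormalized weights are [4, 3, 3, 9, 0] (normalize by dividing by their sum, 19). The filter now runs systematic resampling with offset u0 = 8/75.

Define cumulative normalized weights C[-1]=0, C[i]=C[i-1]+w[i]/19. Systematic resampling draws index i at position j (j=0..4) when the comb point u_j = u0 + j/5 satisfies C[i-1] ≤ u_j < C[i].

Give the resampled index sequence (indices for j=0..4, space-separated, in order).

C = [4/19, 7/19, 10/19, 1, 1]
j=0: u_0=8/75 ∈ [0, 4/19) → index 0
j=1: u_1=23/75 ∈ [4/19, 7/19) → index 1
j=2: u_2=38/75 ∈ [7/19, 10/19) → index 2
j=3: u_3=53/75 ∈ [10/19, 1) → index 3
j=4: u_4=68/75 ∈ [10/19, 1) → index 3

0 1 2 3 3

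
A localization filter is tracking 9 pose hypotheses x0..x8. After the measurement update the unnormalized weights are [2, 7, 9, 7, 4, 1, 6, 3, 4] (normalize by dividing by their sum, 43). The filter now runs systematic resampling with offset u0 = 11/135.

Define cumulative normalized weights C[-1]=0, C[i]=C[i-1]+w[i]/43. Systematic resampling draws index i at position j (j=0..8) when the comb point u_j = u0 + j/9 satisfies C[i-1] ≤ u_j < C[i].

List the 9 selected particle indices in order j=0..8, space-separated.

C = [2/43, 9/43, 18/43, 25/43, 29/43, 30/43, 36/43, 39/43, 1]
j=0: u_0=11/135 ∈ [2/43, 9/43) → index 1
j=1: u_1=26/135 ∈ [2/43, 9/43) → index 1
j=2: u_2=41/135 ∈ [9/43, 18/43) → index 2
j=3: u_3=56/135 ∈ [9/43, 18/43) → index 2
j=4: u_4=71/135 ∈ [18/43, 25/43) → index 3
j=5: u_5=86/135 ∈ [25/43, 29/43) → index 4
j=6: u_6=101/135 ∈ [30/43, 36/43) → index 6
j=7: u_7=116/135 ∈ [36/43, 39/43) → index 7
j=8: u_8=131/135 ∈ [39/43, 1) → index 8

1 1 2 2 3 4 6 7 8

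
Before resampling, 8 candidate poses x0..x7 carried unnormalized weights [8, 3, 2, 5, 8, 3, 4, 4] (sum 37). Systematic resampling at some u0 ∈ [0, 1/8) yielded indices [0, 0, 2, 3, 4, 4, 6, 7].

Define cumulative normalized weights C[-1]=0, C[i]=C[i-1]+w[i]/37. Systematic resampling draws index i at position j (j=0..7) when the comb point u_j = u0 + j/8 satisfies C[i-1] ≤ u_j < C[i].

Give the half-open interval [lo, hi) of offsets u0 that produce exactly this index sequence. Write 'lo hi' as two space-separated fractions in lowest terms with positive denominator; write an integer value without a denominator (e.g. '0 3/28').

C = [8/37, 11/37, 13/37, 18/37, 26/37, 29/37, 33/37, 1]
j=0 picked index 0: u0 ∈ [0, 8/37)
j=1 picked index 0: u0 ∈ [-1/8, 27/296)
j=2 picked index 2: u0 ∈ [7/148, 15/148)
j=3 picked index 3: u0 ∈ [-7/296, 33/296)
j=4 picked index 4: u0 ∈ [-1/74, 15/74)
j=5 picked index 4: u0 ∈ [-41/296, 23/296)
j=6 picked index 6: u0 ∈ [5/148, 21/148)
j=7 picked index 7: u0 ∈ [5/296, 1/8)
intersection: [7/148, 23/296)

7/148 23/296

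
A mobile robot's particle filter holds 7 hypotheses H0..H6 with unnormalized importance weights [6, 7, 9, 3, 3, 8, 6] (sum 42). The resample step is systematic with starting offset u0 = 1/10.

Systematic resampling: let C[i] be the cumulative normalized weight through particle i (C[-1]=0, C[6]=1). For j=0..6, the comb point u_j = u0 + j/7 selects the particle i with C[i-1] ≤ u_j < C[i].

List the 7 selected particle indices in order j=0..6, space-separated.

0 1 2 3 5 5 6

C = [1/7, 13/42, 11/21, 25/42, 2/3, 6/7, 1]
j=0: u_0=1/10 ∈ [0, 1/7) → index 0
j=1: u_1=17/70 ∈ [1/7, 13/42) → index 1
j=2: u_2=27/70 ∈ [13/42, 11/21) → index 2
j=3: u_3=37/70 ∈ [11/21, 25/42) → index 3
j=4: u_4=47/70 ∈ [2/3, 6/7) → index 5
j=5: u_5=57/70 ∈ [2/3, 6/7) → index 5
j=6: u_6=67/70 ∈ [6/7, 1) → index 6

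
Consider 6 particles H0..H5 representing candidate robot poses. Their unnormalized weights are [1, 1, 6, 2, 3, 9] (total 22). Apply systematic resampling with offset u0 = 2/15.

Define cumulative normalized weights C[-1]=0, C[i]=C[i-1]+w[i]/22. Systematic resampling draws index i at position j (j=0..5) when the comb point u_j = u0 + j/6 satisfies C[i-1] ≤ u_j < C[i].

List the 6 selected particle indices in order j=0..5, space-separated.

2 2 4 5 5 5

C = [1/22, 1/11, 4/11, 5/11, 13/22, 1]
j=0: u_0=2/15 ∈ [1/11, 4/11) → index 2
j=1: u_1=3/10 ∈ [1/11, 4/11) → index 2
j=2: u_2=7/15 ∈ [5/11, 13/22) → index 4
j=3: u_3=19/30 ∈ [13/22, 1) → index 5
j=4: u_4=4/5 ∈ [13/22, 1) → index 5
j=5: u_5=29/30 ∈ [13/22, 1) → index 5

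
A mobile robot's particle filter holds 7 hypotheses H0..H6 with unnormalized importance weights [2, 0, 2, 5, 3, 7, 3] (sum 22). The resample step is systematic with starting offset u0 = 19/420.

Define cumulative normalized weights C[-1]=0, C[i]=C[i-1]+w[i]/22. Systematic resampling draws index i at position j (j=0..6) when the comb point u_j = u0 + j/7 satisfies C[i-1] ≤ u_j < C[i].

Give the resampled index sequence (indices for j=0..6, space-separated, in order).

0 3 3 4 5 5 6

C = [1/11, 1/11, 2/11, 9/22, 6/11, 19/22, 1]
j=0: u_0=19/420 ∈ [0, 1/11) → index 0
j=1: u_1=79/420 ∈ [2/11, 9/22) → index 3
j=2: u_2=139/420 ∈ [2/11, 9/22) → index 3
j=3: u_3=199/420 ∈ [9/22, 6/11) → index 4
j=4: u_4=37/60 ∈ [6/11, 19/22) → index 5
j=5: u_5=319/420 ∈ [6/11, 19/22) → index 5
j=6: u_6=379/420 ∈ [19/22, 1) → index 6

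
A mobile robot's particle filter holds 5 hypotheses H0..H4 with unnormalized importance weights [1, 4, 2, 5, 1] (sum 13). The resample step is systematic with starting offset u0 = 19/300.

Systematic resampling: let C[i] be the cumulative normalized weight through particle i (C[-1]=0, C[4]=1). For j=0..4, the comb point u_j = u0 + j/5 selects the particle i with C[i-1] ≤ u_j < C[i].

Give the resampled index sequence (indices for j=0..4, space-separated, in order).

0 1 2 3 3

C = [1/13, 5/13, 7/13, 12/13, 1]
j=0: u_0=19/300 ∈ [0, 1/13) → index 0
j=1: u_1=79/300 ∈ [1/13, 5/13) → index 1
j=2: u_2=139/300 ∈ [5/13, 7/13) → index 2
j=3: u_3=199/300 ∈ [7/13, 12/13) → index 3
j=4: u_4=259/300 ∈ [7/13, 12/13) → index 3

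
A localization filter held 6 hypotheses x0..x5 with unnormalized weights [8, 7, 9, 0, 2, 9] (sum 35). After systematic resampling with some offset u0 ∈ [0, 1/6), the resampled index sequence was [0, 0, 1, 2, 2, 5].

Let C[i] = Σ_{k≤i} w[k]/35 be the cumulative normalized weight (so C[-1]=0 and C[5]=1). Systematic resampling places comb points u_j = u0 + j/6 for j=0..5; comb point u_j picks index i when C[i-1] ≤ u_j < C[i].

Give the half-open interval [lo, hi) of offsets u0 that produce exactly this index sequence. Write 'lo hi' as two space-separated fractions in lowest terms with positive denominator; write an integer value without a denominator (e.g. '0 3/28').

C = [8/35, 3/7, 24/35, 24/35, 26/35, 1]
j=0 picked index 0: u0 ∈ [0, 8/35)
j=1 picked index 0: u0 ∈ [-1/6, 13/210)
j=2 picked index 1: u0 ∈ [-11/105, 2/21)
j=3 picked index 2: u0 ∈ [-1/14, 13/70)
j=4 picked index 2: u0 ∈ [-5/21, 2/105)
j=5 picked index 5: u0 ∈ [-19/210, 1/6)
intersection: [0, 2/105)

0 2/105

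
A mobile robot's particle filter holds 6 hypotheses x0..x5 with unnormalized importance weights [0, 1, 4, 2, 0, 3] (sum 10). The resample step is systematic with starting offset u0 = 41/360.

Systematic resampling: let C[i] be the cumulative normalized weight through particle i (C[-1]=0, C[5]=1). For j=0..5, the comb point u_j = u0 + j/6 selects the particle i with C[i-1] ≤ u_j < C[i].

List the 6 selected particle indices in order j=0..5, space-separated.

2 2 2 3 5 5

C = [0, 1/10, 1/2, 7/10, 7/10, 1]
j=0: u_0=41/360 ∈ [1/10, 1/2) → index 2
j=1: u_1=101/360 ∈ [1/10, 1/2) → index 2
j=2: u_2=161/360 ∈ [1/10, 1/2) → index 2
j=3: u_3=221/360 ∈ [1/2, 7/10) → index 3
j=4: u_4=281/360 ∈ [7/10, 1) → index 5
j=5: u_5=341/360 ∈ [7/10, 1) → index 5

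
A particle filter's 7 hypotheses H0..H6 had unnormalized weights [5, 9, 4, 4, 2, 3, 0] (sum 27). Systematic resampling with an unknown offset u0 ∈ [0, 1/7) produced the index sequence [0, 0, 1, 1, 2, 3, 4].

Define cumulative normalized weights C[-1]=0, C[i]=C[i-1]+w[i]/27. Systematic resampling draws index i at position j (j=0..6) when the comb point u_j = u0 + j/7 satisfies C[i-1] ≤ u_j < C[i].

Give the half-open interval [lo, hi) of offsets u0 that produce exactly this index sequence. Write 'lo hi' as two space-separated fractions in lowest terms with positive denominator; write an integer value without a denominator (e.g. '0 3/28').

C = [5/27, 14/27, 2/3, 22/27, 8/9, 1, 1]
j=0 picked index 0: u0 ∈ [0, 5/27)
j=1 picked index 0: u0 ∈ [-1/7, 8/189)
j=2 picked index 1: u0 ∈ [-19/189, 44/189)
j=3 picked index 1: u0 ∈ [-46/189, 17/189)
j=4 picked index 2: u0 ∈ [-10/189, 2/21)
j=5 picked index 3: u0 ∈ [-1/21, 19/189)
j=6 picked index 4: u0 ∈ [-8/189, 2/63)
intersection: [0, 2/63)

0 2/63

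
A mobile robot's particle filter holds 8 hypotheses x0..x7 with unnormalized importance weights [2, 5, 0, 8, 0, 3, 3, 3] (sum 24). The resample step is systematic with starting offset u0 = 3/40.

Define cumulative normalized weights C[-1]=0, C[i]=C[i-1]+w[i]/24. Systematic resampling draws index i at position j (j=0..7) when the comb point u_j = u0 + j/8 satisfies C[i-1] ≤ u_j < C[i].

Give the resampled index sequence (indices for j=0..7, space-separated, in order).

0 1 3 3 3 5 6 7

C = [1/12, 7/24, 7/24, 5/8, 5/8, 3/4, 7/8, 1]
j=0: u_0=3/40 ∈ [0, 1/12) → index 0
j=1: u_1=1/5 ∈ [1/12, 7/24) → index 1
j=2: u_2=13/40 ∈ [7/24, 5/8) → index 3
j=3: u_3=9/20 ∈ [7/24, 5/8) → index 3
j=4: u_4=23/40 ∈ [7/24, 5/8) → index 3
j=5: u_5=7/10 ∈ [5/8, 3/4) → index 5
j=6: u_6=33/40 ∈ [3/4, 7/8) → index 6
j=7: u_7=19/20 ∈ [7/8, 1) → index 7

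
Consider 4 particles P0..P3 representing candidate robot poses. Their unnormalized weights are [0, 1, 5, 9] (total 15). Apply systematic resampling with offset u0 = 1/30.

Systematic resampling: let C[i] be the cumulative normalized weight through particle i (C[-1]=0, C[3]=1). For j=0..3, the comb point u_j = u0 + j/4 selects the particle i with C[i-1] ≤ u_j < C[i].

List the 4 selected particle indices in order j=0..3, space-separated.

C = [0, 1/15, 2/5, 1]
j=0: u_0=1/30 ∈ [0, 1/15) → index 1
j=1: u_1=17/60 ∈ [1/15, 2/5) → index 2
j=2: u_2=8/15 ∈ [2/5, 1) → index 3
j=3: u_3=47/60 ∈ [2/5, 1) → index 3

1 2 3 3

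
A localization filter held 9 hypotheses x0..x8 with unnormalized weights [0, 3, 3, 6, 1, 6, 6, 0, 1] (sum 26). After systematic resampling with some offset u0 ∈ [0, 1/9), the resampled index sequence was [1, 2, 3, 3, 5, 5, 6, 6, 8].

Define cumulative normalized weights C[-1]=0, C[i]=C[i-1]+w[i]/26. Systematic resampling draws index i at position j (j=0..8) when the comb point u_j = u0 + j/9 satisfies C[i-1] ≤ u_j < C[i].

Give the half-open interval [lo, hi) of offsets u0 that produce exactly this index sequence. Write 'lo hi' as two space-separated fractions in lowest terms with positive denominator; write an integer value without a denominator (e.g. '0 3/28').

C = [0, 3/26, 3/13, 6/13, 1/2, 19/26, 25/26, 25/26, 1]
j=0 picked index 1: u0 ∈ [0, 3/26)
j=1 picked index 2: u0 ∈ [1/234, 14/117)
j=2 picked index 3: u0 ∈ [1/117, 28/117)
j=3 picked index 3: u0 ∈ [-4/39, 5/39)
j=4 picked index 5: u0 ∈ [1/18, 67/234)
j=5 picked index 5: u0 ∈ [-1/18, 41/234)
j=6 picked index 6: u0 ∈ [5/78, 23/78)
j=7 picked index 6: u0 ∈ [-11/234, 43/234)
j=8 picked index 8: u0 ∈ [17/234, 1/9)
intersection: [17/234, 1/9)

17/234 1/9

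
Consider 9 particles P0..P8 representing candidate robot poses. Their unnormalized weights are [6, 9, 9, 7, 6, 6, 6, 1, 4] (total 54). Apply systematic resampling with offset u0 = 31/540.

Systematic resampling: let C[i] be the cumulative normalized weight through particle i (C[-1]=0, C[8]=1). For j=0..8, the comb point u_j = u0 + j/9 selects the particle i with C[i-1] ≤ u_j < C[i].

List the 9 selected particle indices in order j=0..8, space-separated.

0 1 2 2 3 4 5 6 8

C = [1/9, 5/18, 4/9, 31/54, 37/54, 43/54, 49/54, 25/27, 1]
j=0: u_0=31/540 ∈ [0, 1/9) → index 0
j=1: u_1=91/540 ∈ [1/9, 5/18) → index 1
j=2: u_2=151/540 ∈ [5/18, 4/9) → index 2
j=3: u_3=211/540 ∈ [5/18, 4/9) → index 2
j=4: u_4=271/540 ∈ [4/9, 31/54) → index 3
j=5: u_5=331/540 ∈ [31/54, 37/54) → index 4
j=6: u_6=391/540 ∈ [37/54, 43/54) → index 5
j=7: u_7=451/540 ∈ [43/54, 49/54) → index 6
j=8: u_8=511/540 ∈ [25/27, 1) → index 8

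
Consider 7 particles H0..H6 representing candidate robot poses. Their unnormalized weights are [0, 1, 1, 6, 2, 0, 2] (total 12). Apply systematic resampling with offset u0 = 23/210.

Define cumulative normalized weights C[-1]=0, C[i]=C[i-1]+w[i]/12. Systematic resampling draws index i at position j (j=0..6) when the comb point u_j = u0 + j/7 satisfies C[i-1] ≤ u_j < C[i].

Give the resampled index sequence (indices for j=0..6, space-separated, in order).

C = [0, 1/12, 1/6, 2/3, 5/6, 5/6, 1]
j=0: u_0=23/210 ∈ [1/12, 1/6) → index 2
j=1: u_1=53/210 ∈ [1/6, 2/3) → index 3
j=2: u_2=83/210 ∈ [1/6, 2/3) → index 3
j=3: u_3=113/210 ∈ [1/6, 2/3) → index 3
j=4: u_4=143/210 ∈ [2/3, 5/6) → index 4
j=5: u_5=173/210 ∈ [2/3, 5/6) → index 4
j=6: u_6=29/30 ∈ [5/6, 1) → index 6

2 3 3 3 4 4 6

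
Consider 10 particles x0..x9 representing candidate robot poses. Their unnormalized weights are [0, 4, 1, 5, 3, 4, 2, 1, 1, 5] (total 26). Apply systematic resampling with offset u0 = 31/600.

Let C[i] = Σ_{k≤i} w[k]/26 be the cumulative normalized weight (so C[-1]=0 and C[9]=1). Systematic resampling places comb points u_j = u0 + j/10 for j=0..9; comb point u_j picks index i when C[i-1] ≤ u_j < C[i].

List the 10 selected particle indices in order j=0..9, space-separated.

C = [0, 2/13, 5/26, 5/13, 1/2, 17/26, 19/26, 10/13, 21/26, 1]
j=0: u_0=31/600 ∈ [0, 2/13) → index 1
j=1: u_1=91/600 ∈ [0, 2/13) → index 1
j=2: u_2=151/600 ∈ [5/26, 5/13) → index 3
j=3: u_3=211/600 ∈ [5/26, 5/13) → index 3
j=4: u_4=271/600 ∈ [5/13, 1/2) → index 4
j=5: u_5=331/600 ∈ [1/2, 17/26) → index 5
j=6: u_6=391/600 ∈ [1/2, 17/26) → index 5
j=7: u_7=451/600 ∈ [19/26, 10/13) → index 7
j=8: u_8=511/600 ∈ [21/26, 1) → index 9
j=9: u_9=571/600 ∈ [21/26, 1) → index 9

1 1 3 3 4 5 5 7 9 9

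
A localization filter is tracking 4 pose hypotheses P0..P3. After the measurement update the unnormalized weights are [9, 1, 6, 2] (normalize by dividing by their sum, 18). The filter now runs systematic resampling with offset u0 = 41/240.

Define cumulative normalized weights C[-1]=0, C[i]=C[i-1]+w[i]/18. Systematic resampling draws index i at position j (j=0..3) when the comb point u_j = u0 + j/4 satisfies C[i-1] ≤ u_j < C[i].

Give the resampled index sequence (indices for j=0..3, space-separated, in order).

0 0 2 3

C = [1/2, 5/9, 8/9, 1]
j=0: u_0=41/240 ∈ [0, 1/2) → index 0
j=1: u_1=101/240 ∈ [0, 1/2) → index 0
j=2: u_2=161/240 ∈ [5/9, 8/9) → index 2
j=3: u_3=221/240 ∈ [8/9, 1) → index 3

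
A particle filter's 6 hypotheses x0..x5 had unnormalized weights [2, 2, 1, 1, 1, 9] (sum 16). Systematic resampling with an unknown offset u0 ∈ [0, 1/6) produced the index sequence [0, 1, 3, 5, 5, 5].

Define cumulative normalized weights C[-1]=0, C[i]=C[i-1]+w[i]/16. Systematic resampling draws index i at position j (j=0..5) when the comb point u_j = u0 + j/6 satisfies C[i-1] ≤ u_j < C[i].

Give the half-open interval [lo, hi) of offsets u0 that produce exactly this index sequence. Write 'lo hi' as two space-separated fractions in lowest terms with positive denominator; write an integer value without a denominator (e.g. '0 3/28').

C = [1/8, 1/4, 5/16, 3/8, 7/16, 1]
j=0 picked index 0: u0 ∈ [0, 1/8)
j=1 picked index 1: u0 ∈ [-1/24, 1/12)
j=2 picked index 3: u0 ∈ [-1/48, 1/24)
j=3 picked index 5: u0 ∈ [-1/16, 1/2)
j=4 picked index 5: u0 ∈ [-11/48, 1/3)
j=5 picked index 5: u0 ∈ [-19/48, 1/6)
intersection: [0, 1/24)

0 1/24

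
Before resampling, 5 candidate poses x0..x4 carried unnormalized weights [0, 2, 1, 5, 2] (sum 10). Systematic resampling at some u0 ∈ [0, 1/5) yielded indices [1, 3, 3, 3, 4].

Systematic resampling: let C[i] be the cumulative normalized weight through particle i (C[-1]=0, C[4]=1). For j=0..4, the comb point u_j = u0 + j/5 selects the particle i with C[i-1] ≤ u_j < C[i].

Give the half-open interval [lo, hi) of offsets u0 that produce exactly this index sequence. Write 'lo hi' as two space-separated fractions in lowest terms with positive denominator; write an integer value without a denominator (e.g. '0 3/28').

C = [0, 1/5, 3/10, 4/5, 1]
j=0 picked index 1: u0 ∈ [0, 1/5)
j=1 picked index 3: u0 ∈ [1/10, 3/5)
j=2 picked index 3: u0 ∈ [-1/10, 2/5)
j=3 picked index 3: u0 ∈ [-3/10, 1/5)
j=4 picked index 4: u0 ∈ [0, 1/5)
intersection: [1/10, 1/5)

1/10 1/5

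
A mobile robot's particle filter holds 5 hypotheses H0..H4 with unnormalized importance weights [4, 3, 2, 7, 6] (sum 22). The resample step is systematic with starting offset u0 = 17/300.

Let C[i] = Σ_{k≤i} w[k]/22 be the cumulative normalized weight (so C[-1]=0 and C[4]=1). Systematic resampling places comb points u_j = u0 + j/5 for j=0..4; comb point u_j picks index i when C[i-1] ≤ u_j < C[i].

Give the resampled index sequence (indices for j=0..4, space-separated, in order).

C = [2/11, 7/22, 9/22, 8/11, 1]
j=0: u_0=17/300 ∈ [0, 2/11) → index 0
j=1: u_1=77/300 ∈ [2/11, 7/22) → index 1
j=2: u_2=137/300 ∈ [9/22, 8/11) → index 3
j=3: u_3=197/300 ∈ [9/22, 8/11) → index 3
j=4: u_4=257/300 ∈ [8/11, 1) → index 4

0 1 3 3 4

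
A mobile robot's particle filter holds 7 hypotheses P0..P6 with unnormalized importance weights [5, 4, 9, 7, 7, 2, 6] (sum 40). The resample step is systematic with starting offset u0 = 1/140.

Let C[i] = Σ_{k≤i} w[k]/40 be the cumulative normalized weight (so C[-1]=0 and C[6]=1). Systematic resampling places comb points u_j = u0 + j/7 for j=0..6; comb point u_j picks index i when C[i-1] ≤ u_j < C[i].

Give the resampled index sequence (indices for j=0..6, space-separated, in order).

0 1 2 2 3 4 6

C = [1/8, 9/40, 9/20, 5/8, 4/5, 17/20, 1]
j=0: u_0=1/140 ∈ [0, 1/8) → index 0
j=1: u_1=3/20 ∈ [1/8, 9/40) → index 1
j=2: u_2=41/140 ∈ [9/40, 9/20) → index 2
j=3: u_3=61/140 ∈ [9/40, 9/20) → index 2
j=4: u_4=81/140 ∈ [9/20, 5/8) → index 3
j=5: u_5=101/140 ∈ [5/8, 4/5) → index 4
j=6: u_6=121/140 ∈ [17/20, 1) → index 6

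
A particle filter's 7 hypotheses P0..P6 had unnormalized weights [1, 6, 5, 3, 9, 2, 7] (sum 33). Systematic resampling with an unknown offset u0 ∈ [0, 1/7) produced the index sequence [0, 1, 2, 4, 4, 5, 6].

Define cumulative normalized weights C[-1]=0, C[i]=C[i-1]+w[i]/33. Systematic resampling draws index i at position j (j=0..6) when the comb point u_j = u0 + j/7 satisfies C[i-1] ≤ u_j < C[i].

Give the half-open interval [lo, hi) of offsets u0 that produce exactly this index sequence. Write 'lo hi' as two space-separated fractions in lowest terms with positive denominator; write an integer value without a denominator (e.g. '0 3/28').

C = [1/33, 7/33, 4/11, 5/11, 8/11, 26/33, 1]
j=0 picked index 0: u0 ∈ [0, 1/33)
j=1 picked index 1: u0 ∈ [-26/231, 16/231)
j=2 picked index 2: u0 ∈ [-17/231, 6/77)
j=3 picked index 4: u0 ∈ [2/77, 23/77)
j=4 picked index 4: u0 ∈ [-9/77, 12/77)
j=5 picked index 5: u0 ∈ [1/77, 17/231)
j=6 picked index 6: u0 ∈ [-16/231, 1/7)
intersection: [2/77, 1/33)

2/77 1/33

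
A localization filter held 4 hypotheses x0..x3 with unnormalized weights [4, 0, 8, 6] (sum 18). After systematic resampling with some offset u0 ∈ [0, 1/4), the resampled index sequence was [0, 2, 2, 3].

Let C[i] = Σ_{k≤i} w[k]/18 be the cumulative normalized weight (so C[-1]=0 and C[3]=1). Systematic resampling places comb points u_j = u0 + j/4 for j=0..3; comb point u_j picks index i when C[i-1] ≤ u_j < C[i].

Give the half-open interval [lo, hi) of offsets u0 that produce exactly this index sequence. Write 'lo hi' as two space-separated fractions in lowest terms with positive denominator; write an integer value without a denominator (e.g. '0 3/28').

0 1/6

C = [2/9, 2/9, 2/3, 1]
j=0 picked index 0: u0 ∈ [0, 2/9)
j=1 picked index 2: u0 ∈ [-1/36, 5/12)
j=2 picked index 2: u0 ∈ [-5/18, 1/6)
j=3 picked index 3: u0 ∈ [-1/12, 1/4)
intersection: [0, 1/6)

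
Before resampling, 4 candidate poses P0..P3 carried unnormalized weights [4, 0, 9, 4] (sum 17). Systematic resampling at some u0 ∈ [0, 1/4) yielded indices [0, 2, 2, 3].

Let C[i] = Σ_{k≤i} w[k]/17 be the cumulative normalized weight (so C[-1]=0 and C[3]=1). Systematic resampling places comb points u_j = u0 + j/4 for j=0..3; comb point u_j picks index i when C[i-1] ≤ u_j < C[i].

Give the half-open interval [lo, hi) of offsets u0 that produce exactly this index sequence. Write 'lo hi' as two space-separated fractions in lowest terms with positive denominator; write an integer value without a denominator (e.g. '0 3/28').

C = [4/17, 4/17, 13/17, 1]
j=0 picked index 0: u0 ∈ [0, 4/17)
j=1 picked index 2: u0 ∈ [-1/68, 35/68)
j=2 picked index 2: u0 ∈ [-9/34, 9/34)
j=3 picked index 3: u0 ∈ [1/68, 1/4)
intersection: [1/68, 4/17)

1/68 4/17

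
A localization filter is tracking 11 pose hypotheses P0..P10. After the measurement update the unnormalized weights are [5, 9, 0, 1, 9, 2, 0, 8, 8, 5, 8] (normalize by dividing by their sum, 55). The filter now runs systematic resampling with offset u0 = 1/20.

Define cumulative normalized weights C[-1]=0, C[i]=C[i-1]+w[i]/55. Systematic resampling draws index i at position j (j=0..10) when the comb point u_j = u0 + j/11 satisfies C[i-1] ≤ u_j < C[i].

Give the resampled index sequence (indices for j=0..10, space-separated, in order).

0 1 1 4 4 7 7 8 9 10 10

C = [1/11, 14/55, 14/55, 3/11, 24/55, 26/55, 26/55, 34/55, 42/55, 47/55, 1]
j=0: u_0=1/20 ∈ [0, 1/11) → index 0
j=1: u_1=31/220 ∈ [1/11, 14/55) → index 1
j=2: u_2=51/220 ∈ [1/11, 14/55) → index 1
j=3: u_3=71/220 ∈ [3/11, 24/55) → index 4
j=4: u_4=91/220 ∈ [3/11, 24/55) → index 4
j=5: u_5=111/220 ∈ [26/55, 34/55) → index 7
j=6: u_6=131/220 ∈ [26/55, 34/55) → index 7
j=7: u_7=151/220 ∈ [34/55, 42/55) → index 8
j=8: u_8=171/220 ∈ [42/55, 47/55) → index 9
j=9: u_9=191/220 ∈ [47/55, 1) → index 10
j=10: u_10=211/220 ∈ [47/55, 1) → index 10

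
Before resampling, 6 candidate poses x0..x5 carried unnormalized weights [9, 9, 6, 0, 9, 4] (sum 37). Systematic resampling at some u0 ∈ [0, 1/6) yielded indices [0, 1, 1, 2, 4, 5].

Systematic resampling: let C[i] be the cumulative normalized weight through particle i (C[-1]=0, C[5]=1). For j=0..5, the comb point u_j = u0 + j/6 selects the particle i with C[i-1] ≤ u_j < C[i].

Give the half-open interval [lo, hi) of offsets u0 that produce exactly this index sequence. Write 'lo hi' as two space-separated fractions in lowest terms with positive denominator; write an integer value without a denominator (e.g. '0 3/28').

17/222 11/74

C = [9/37, 18/37, 24/37, 24/37, 33/37, 1]
j=0 picked index 0: u0 ∈ [0, 9/37)
j=1 picked index 1: u0 ∈ [17/222, 71/222)
j=2 picked index 1: u0 ∈ [-10/111, 17/111)
j=3 picked index 2: u0 ∈ [-1/74, 11/74)
j=4 picked index 4: u0 ∈ [-2/111, 25/111)
j=5 picked index 5: u0 ∈ [13/222, 1/6)
intersection: [17/222, 11/74)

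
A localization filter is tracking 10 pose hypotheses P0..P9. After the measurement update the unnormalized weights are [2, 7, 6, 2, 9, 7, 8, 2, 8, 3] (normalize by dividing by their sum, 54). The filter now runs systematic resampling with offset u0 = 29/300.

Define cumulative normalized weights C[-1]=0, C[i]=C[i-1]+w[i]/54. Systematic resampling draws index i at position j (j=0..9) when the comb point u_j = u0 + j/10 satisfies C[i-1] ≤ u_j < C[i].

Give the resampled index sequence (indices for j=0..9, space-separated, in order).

C = [1/27, 1/6, 5/18, 17/54, 13/27, 11/18, 41/54, 43/54, 17/18, 1]
j=0: u_0=29/300 ∈ [1/27, 1/6) → index 1
j=1: u_1=59/300 ∈ [1/6, 5/18) → index 2
j=2: u_2=89/300 ∈ [5/18, 17/54) → index 3
j=3: u_3=119/300 ∈ [17/54, 13/27) → index 4
j=4: u_4=149/300 ∈ [13/27, 11/18) → index 5
j=5: u_5=179/300 ∈ [13/27, 11/18) → index 5
j=6: u_6=209/300 ∈ [11/18, 41/54) → index 6
j=7: u_7=239/300 ∈ [43/54, 17/18) → index 8
j=8: u_8=269/300 ∈ [43/54, 17/18) → index 8
j=9: u_9=299/300 ∈ [17/18, 1) → index 9

1 2 3 4 5 5 6 8 8 9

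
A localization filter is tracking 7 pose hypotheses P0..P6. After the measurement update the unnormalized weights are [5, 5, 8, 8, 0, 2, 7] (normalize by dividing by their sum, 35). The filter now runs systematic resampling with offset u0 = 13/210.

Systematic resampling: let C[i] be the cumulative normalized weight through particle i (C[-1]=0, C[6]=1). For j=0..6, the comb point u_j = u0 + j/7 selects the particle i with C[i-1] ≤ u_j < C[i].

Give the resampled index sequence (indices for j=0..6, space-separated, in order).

C = [1/7, 2/7, 18/35, 26/35, 26/35, 4/5, 1]
j=0: u_0=13/210 ∈ [0, 1/7) → index 0
j=1: u_1=43/210 ∈ [1/7, 2/7) → index 1
j=2: u_2=73/210 ∈ [2/7, 18/35) → index 2
j=3: u_3=103/210 ∈ [2/7, 18/35) → index 2
j=4: u_4=19/30 ∈ [18/35, 26/35) → index 3
j=5: u_5=163/210 ∈ [26/35, 4/5) → index 5
j=6: u_6=193/210 ∈ [4/5, 1) → index 6

0 1 2 2 3 5 6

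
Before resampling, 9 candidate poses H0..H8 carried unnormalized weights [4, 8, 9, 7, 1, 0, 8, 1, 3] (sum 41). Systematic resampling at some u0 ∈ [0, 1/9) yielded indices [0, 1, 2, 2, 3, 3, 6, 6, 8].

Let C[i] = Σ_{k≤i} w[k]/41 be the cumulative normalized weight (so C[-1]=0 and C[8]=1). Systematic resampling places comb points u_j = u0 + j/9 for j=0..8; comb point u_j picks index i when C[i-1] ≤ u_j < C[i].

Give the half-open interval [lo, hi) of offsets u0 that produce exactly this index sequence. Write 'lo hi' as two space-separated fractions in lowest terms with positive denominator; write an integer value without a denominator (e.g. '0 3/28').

26/369 4/41

C = [4/41, 12/41, 21/41, 28/41, 29/41, 29/41, 37/41, 38/41, 1]
j=0 picked index 0: u0 ∈ [0, 4/41)
j=1 picked index 1: u0 ∈ [-5/369, 67/369)
j=2 picked index 2: u0 ∈ [26/369, 107/369)
j=3 picked index 2: u0 ∈ [-5/123, 22/123)
j=4 picked index 3: u0 ∈ [25/369, 88/369)
j=5 picked index 3: u0 ∈ [-16/369, 47/369)
j=6 picked index 6: u0 ∈ [5/123, 29/123)
j=7 picked index 6: u0 ∈ [-26/369, 46/369)
j=8 picked index 8: u0 ∈ [14/369, 1/9)
intersection: [26/369, 4/41)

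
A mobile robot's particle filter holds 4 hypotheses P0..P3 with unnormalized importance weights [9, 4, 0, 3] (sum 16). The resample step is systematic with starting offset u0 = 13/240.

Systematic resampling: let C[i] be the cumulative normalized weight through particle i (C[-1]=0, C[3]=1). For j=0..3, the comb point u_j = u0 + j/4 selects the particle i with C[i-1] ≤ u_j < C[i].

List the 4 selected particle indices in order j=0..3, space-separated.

C = [9/16, 13/16, 13/16, 1]
j=0: u_0=13/240 ∈ [0, 9/16) → index 0
j=1: u_1=73/240 ∈ [0, 9/16) → index 0
j=2: u_2=133/240 ∈ [0, 9/16) → index 0
j=3: u_3=193/240 ∈ [9/16, 13/16) → index 1

0 0 0 1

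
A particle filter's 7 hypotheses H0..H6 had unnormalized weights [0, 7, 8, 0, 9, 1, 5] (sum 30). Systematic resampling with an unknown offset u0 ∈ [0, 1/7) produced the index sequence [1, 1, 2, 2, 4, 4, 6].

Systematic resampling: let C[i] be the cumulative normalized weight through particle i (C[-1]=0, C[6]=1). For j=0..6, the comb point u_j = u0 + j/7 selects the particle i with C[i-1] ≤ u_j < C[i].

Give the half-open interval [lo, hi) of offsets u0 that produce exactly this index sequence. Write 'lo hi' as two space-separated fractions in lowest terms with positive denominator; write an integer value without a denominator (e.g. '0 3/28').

C = [0, 7/30, 1/2, 1/2, 4/5, 5/6, 1]
j=0 picked index 1: u0 ∈ [0, 7/30)
j=1 picked index 1: u0 ∈ [-1/7, 19/210)
j=2 picked index 2: u0 ∈ [-11/210, 3/14)
j=3 picked index 2: u0 ∈ [-41/210, 1/14)
j=4 picked index 4: u0 ∈ [-1/14, 8/35)
j=5 picked index 4: u0 ∈ [-3/14, 3/35)
j=6 picked index 6: u0 ∈ [-1/42, 1/7)
intersection: [0, 1/14)

0 1/14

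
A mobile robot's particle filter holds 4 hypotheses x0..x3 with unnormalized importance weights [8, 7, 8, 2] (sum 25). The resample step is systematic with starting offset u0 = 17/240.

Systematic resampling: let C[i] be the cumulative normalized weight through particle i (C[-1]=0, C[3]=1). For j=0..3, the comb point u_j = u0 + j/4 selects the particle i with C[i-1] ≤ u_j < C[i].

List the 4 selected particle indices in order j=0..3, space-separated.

0 1 1 2

C = [8/25, 3/5, 23/25, 1]
j=0: u_0=17/240 ∈ [0, 8/25) → index 0
j=1: u_1=77/240 ∈ [8/25, 3/5) → index 1
j=2: u_2=137/240 ∈ [8/25, 3/5) → index 1
j=3: u_3=197/240 ∈ [3/5, 23/25) → index 2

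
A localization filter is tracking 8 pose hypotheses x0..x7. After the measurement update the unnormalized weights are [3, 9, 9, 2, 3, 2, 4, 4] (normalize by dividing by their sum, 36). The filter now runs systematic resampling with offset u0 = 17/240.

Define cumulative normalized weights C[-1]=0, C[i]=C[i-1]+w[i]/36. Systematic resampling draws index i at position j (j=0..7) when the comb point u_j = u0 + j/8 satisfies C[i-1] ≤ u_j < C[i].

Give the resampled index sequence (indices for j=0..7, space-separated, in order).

C = [1/12, 1/3, 7/12, 23/36, 13/18, 7/9, 8/9, 1]
j=0: u_0=17/240 ∈ [0, 1/12) → index 0
j=1: u_1=47/240 ∈ [1/12, 1/3) → index 1
j=2: u_2=77/240 ∈ [1/12, 1/3) → index 1
j=3: u_3=107/240 ∈ [1/3, 7/12) → index 2
j=4: u_4=137/240 ∈ [1/3, 7/12) → index 2
j=5: u_5=167/240 ∈ [23/36, 13/18) → index 4
j=6: u_6=197/240 ∈ [7/9, 8/9) → index 6
j=7: u_7=227/240 ∈ [8/9, 1) → index 7

0 1 1 2 2 4 6 7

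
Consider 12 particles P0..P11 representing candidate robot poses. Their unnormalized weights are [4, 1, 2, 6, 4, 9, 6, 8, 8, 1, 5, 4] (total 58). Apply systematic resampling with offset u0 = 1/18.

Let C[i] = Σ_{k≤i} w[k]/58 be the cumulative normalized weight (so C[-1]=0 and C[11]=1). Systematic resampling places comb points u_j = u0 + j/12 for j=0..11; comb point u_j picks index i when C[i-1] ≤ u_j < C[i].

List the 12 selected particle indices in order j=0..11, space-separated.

C = [2/29, 5/58, 7/58, 13/58, 17/58, 13/29, 16/29, 20/29, 24/29, 49/58, 27/29, 1]
j=0: u_0=1/18 ∈ [0, 2/29) → index 0
j=1: u_1=5/36 ∈ [7/58, 13/58) → index 3
j=2: u_2=2/9 ∈ [7/58, 13/58) → index 3
j=3: u_3=11/36 ∈ [17/58, 13/29) → index 5
j=4: u_4=7/18 ∈ [17/58, 13/29) → index 5
j=5: u_5=17/36 ∈ [13/29, 16/29) → index 6
j=6: u_6=5/9 ∈ [16/29, 20/29) → index 7
j=7: u_7=23/36 ∈ [16/29, 20/29) → index 7
j=8: u_8=13/18 ∈ [20/29, 24/29) → index 8
j=9: u_9=29/36 ∈ [20/29, 24/29) → index 8
j=10: u_10=8/9 ∈ [49/58, 27/29) → index 10
j=11: u_11=35/36 ∈ [27/29, 1) → index 11

0 3 3 5 5 6 7 7 8 8 10 11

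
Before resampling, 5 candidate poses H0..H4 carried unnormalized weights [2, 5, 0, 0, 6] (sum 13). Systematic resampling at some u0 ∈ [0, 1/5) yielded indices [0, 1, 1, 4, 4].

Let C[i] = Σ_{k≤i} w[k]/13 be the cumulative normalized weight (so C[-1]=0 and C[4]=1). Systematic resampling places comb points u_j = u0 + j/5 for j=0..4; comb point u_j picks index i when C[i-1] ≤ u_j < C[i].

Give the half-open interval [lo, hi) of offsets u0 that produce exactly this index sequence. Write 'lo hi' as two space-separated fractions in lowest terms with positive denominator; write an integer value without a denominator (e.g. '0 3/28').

0 9/65

C = [2/13, 7/13, 7/13, 7/13, 1]
j=0 picked index 0: u0 ∈ [0, 2/13)
j=1 picked index 1: u0 ∈ [-3/65, 22/65)
j=2 picked index 1: u0 ∈ [-16/65, 9/65)
j=3 picked index 4: u0 ∈ [-4/65, 2/5)
j=4 picked index 4: u0 ∈ [-17/65, 1/5)
intersection: [0, 9/65)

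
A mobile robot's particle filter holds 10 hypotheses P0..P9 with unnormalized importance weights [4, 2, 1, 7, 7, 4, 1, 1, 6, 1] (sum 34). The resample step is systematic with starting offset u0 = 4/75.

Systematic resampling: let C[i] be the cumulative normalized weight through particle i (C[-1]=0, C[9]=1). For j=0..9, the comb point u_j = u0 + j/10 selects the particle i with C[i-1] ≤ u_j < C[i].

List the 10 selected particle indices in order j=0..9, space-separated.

C = [2/17, 3/17, 7/34, 7/17, 21/34, 25/34, 13/17, 27/34, 33/34, 1]
j=0: u_0=4/75 ∈ [0, 2/17) → index 0
j=1: u_1=23/150 ∈ [2/17, 3/17) → index 1
j=2: u_2=19/75 ∈ [7/34, 7/17) → index 3
j=3: u_3=53/150 ∈ [7/34, 7/17) → index 3
j=4: u_4=34/75 ∈ [7/17, 21/34) → index 4
j=5: u_5=83/150 ∈ [7/17, 21/34) → index 4
j=6: u_6=49/75 ∈ [21/34, 25/34) → index 5
j=7: u_7=113/150 ∈ [25/34, 13/17) → index 6
j=8: u_8=64/75 ∈ [27/34, 33/34) → index 8
j=9: u_9=143/150 ∈ [27/34, 33/34) → index 8

0 1 3 3 4 4 5 6 8 8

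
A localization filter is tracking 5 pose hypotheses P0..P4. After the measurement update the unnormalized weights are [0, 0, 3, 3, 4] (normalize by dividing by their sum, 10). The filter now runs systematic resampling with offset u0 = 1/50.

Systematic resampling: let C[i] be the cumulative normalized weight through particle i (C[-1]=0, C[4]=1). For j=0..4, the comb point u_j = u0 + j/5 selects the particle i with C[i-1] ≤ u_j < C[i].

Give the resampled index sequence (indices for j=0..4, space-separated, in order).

C = [0, 0, 3/10, 3/5, 1]
j=0: u_0=1/50 ∈ [0, 3/10) → index 2
j=1: u_1=11/50 ∈ [0, 3/10) → index 2
j=2: u_2=21/50 ∈ [3/10, 3/5) → index 3
j=3: u_3=31/50 ∈ [3/5, 1) → index 4
j=4: u_4=41/50 ∈ [3/5, 1) → index 4

2 2 3 4 4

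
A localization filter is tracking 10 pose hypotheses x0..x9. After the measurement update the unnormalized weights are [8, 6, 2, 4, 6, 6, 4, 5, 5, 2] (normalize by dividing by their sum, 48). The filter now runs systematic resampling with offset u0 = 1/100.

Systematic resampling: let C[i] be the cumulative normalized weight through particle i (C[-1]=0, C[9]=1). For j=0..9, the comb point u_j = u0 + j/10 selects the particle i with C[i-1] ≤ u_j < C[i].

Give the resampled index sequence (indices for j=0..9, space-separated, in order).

C = [1/6, 7/24, 1/3, 5/12, 13/24, 2/3, 3/4, 41/48, 23/24, 1]
j=0: u_0=1/100 ∈ [0, 1/6) → index 0
j=1: u_1=11/100 ∈ [0, 1/6) → index 0
j=2: u_2=21/100 ∈ [1/6, 7/24) → index 1
j=3: u_3=31/100 ∈ [7/24, 1/3) → index 2
j=4: u_4=41/100 ∈ [1/3, 5/12) → index 3
j=5: u_5=51/100 ∈ [5/12, 13/24) → index 4
j=6: u_6=61/100 ∈ [13/24, 2/3) → index 5
j=7: u_7=71/100 ∈ [2/3, 3/4) → index 6
j=8: u_8=81/100 ∈ [3/4, 41/48) → index 7
j=9: u_9=91/100 ∈ [41/48, 23/24) → index 8

0 0 1 2 3 4 5 6 7 8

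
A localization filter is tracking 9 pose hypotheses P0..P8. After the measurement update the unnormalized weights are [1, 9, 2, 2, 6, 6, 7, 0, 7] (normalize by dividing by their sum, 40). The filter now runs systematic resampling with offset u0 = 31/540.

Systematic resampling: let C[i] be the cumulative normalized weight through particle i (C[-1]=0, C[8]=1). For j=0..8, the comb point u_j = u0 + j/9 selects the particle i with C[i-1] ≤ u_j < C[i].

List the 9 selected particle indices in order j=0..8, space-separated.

C = [1/40, 1/4, 3/10, 7/20, 1/2, 13/20, 33/40, 33/40, 1]
j=0: u_0=31/540 ∈ [1/40, 1/4) → index 1
j=1: u_1=91/540 ∈ [1/40, 1/4) → index 1
j=2: u_2=151/540 ∈ [1/4, 3/10) → index 2
j=3: u_3=211/540 ∈ [7/20, 1/2) → index 4
j=4: u_4=271/540 ∈ [1/2, 13/20) → index 5
j=5: u_5=331/540 ∈ [1/2, 13/20) → index 5
j=6: u_6=391/540 ∈ [13/20, 33/40) → index 6
j=7: u_7=451/540 ∈ [33/40, 1) → index 8
j=8: u_8=511/540 ∈ [33/40, 1) → index 8

1 1 2 4 5 5 6 8 8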